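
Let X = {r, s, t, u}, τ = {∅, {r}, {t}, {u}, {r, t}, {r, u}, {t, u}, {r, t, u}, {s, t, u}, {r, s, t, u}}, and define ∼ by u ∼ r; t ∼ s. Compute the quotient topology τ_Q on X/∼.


X/∼ = {[r=u], [s=t]}; |τ_Q| = 3.

Equivalence classes: [r=u], [s=t].
Quotient map π: X → X/∼ sends r ↦ [r=u], s ↦ [s=t], t ↦ [s=t], u ↦ [r=u].
For each subset V ⊆ X/∼, compute π^{-1}(V) ⊆ X and check whether π^{-1}(V) ∈ τ. V is open in τ_Q iff π^{-1}(V) ∈ τ.
  V = {}: π^{-1}(V) = ∅ ∈ τ ✓.
  V = {[r=u]}: π^{-1}(V) = {r, u} ∈ τ ✓.
  V = {[s=t]}: π^{-1}(V) = {s, t} ∉ τ ✗.
  V = {[r=u], [s=t]}: π^{-1}(V) = {r, s, t, u} ∈ τ ✓.
Open sets in the quotient: τ_Q = {{}, {[r=u]}, {[r=u], [s=t]}} (3 elements).


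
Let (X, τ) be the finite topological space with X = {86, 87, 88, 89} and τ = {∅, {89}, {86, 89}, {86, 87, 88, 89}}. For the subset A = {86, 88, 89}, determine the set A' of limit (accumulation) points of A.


A' = {86, 87, 88}

For each x ∈ X, list the open sets U ∈ τ with x ∈ U, then check whether U ∩ (A ∖ {x}) ≠ ∅ for every such U.
  x = 86: opens ∋ x are {86, 89}, {86, 87, 88, 89}; each meets A ∖ {86}, so x IS a limit point.
  x = 87: opens ∋ x are {86, 87, 88, 89}; each meets A ∖ {87}, so x IS a limit point.
  x = 88: opens ∋ x are {86, 87, 88, 89}; each meets A ∖ {88}, so x IS a limit point.
  x = 89: open {89} ∋ x has {89} ∩ (A ∖ {89}) = ∅, so x is NOT a limit point.
Collecting: A' = {86, 87, 88}.


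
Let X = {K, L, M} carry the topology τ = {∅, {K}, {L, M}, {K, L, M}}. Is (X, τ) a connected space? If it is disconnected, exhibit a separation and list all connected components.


(X, τ) is disconnected; components = [{K}, {L, M}].

Find clopen sets (U ∈ τ with X ∖ U ∈ τ):
  U = ∅, X ∖ U = {K, L, M} — both open, so U is clopen.
  U = {K}, X ∖ U = {L, M} — both open, so U is clopen.
  U = {L, M}, X ∖ U = {K} — both open, so U is clopen.
  U = {K, L, M}, X ∖ U = ∅ — both open, so U is clopen.
Nontrivial clopen(s) exist: e.g. {K}. So (X, τ) is disconnected.
Compute connected components by grouping points that agree on all clopens:
  component: {K}
  component: {L, M}


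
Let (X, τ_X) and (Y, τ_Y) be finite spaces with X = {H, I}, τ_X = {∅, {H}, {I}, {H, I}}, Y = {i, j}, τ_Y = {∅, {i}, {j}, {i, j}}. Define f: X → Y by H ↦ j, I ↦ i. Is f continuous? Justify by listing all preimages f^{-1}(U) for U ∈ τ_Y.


f IS continuous.

Compute f^{-1}(U) for each U ∈ τ_Y:
  U = ∅: f^{-1}(U) = ∅ ∈ τ_X ✓.
  U = {i}: f^{-1}(U) = {I} ∈ τ_X ✓.
  U = {j}: f^{-1}(U) = {H} ∈ τ_X ✓.
  U = {i, j}: f^{-1}(U) = {H, I} ∈ τ_X ✓.
Every preimage lies in τ_X, so f IS continuous.


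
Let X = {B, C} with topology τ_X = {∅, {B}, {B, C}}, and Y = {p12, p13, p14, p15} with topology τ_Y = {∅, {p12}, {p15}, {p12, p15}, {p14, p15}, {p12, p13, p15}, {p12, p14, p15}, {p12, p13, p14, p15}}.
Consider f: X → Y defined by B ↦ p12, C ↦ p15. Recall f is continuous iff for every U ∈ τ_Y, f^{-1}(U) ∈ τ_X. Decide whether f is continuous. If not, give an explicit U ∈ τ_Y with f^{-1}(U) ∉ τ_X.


f is NOT continuous.

Compute f^{-1}(U) for each U ∈ τ_Y:
  U = ∅: f^{-1}(U) = ∅ ∈ τ_X ✓.
  U = {p12}: f^{-1}(U) = {B} ∈ τ_X ✓.
  U = {p15}: f^{-1}(U) = {C} ∉ τ_X ✗.
  U = {p12, p15}: f^{-1}(U) = {B, C} ∈ τ_X ✓.
  U = {p14, p15}: f^{-1}(U) = {C} ∉ τ_X ✗.
  U = {p12, p13, p15}: f^{-1}(U) = {B, C} ∈ τ_X ✓.
  U = {p12, p14, p15}: f^{-1}(U) = {B, C} ∈ τ_X ✓.
  U = {p12, p13, p14, p15}: f^{-1}(U) = {B, C} ∈ τ_X ✓.
Found U = {p15} with f^{-1}(U) = {C} not in τ_X. Therefore f is NOT continuous.


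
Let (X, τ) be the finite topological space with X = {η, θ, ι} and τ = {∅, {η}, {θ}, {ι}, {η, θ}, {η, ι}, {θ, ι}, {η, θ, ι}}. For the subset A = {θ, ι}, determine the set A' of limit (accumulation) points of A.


A' = ∅

For each x ∈ X, list the open sets U ∈ τ with x ∈ U, then check whether U ∩ (A ∖ {x}) ≠ ∅ for every such U.
  x = η: open {η} ∋ x has {η} ∩ (A ∖ {η}) = ∅, so x is NOT a limit point.
  x = θ: open {θ} ∋ x has {θ} ∩ (A ∖ {θ}) = ∅, so x is NOT a limit point.
  x = ι: open {ι} ∋ x has {ι} ∩ (A ∖ {ι}) = ∅, so x is NOT a limit point.
Collecting: A' = ∅.


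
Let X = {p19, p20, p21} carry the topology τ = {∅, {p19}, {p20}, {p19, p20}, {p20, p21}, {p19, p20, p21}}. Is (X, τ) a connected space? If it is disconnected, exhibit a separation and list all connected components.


(X, τ) is disconnected; components = [{p19}, {p20, p21}].

Find clopen sets (U ∈ τ with X ∖ U ∈ τ):
  U = ∅, X ∖ U = {p19, p20, p21} — both open, so U is clopen.
  U = {p19}, X ∖ U = {p20, p21} — both open, so U is clopen.
  U = {p20, p21}, X ∖ U = {p19} — both open, so U is clopen.
  U = {p19, p20, p21}, X ∖ U = ∅ — both open, so U is clopen.
Nontrivial clopen(s) exist: e.g. {p20, p21}. So (X, τ) is disconnected.
Compute connected components by grouping points that agree on all clopens:
  component: {p19}
  component: {p20, p21}


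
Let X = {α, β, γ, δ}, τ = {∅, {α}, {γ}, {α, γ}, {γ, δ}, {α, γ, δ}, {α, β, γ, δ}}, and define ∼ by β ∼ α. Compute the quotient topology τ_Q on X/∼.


X/∼ = {[α=β], [γ], [δ]}; |τ_Q| = 4.

Equivalence classes: [α=β], [γ], [δ].
Quotient map π: X → X/∼ sends α ↦ [α=β], β ↦ [α=β], γ ↦ [γ], δ ↦ [δ].
For each subset V ⊆ X/∼, compute π^{-1}(V) ⊆ X and check whether π^{-1}(V) ∈ τ. V is open in τ_Q iff π^{-1}(V) ∈ τ.
  V = {}: π^{-1}(V) = ∅ ∈ τ ✓.
  V = {[α=β]}: π^{-1}(V) = {α, β} ∉ τ ✗.
  V = {[γ]}: π^{-1}(V) = {γ} ∈ τ ✓.
  V = {[α=β], [γ]}: π^{-1}(V) = {α, β, γ} ∉ τ ✗.
  V = {[δ]}: π^{-1}(V) = {δ} ∉ τ ✗.
  V = {[α=β], [δ]}: π^{-1}(V) = {α, β, δ} ∉ τ ✗.
  V = {[γ], [δ]}: π^{-1}(V) = {γ, δ} ∈ τ ✓.
  V = {[α=β], [γ], [δ]}: π^{-1}(V) = {α, β, γ, δ} ∈ τ ✓.
Open sets in the quotient: τ_Q = {{}, {[γ]}, {[γ], [δ]}, {[α=β], [γ], [δ]}} (4 elements).


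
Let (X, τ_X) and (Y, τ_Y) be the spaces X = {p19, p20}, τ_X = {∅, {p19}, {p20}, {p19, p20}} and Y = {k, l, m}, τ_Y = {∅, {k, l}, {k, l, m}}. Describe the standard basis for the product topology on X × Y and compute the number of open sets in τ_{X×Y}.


Basis B = {∅ × ∅, {p19} × {k, l}, {p20} × {k, l}, {p19} × {k, l, m}, {p20} × {k, l, m}, {p19, p20} × {k, l}, {p19, p20} × {k, l, m}}; |τ_{X×Y}| = 9.

Enumerate products U × V with U ∈ τ_X, V ∈ τ_Y (deduplicated):
  ∅ × ∅ = {} (∅)
  {p19} × {k, l} = {(p19,k), (p19,l)}
  {p20} × {k, l} = {(p20,k), (p20,l)}
  {p19} × {k, l, m} = {(p19,k), (p19,l), (p19,m)}
  {p20} × {k, l, m} = {(p20,k), (p20,l), (p20,m)}
  {p19, p20} × {k, l} = {(p19,k), (p19,l), (p20,k), (p20,l)}
  {p19, p20} × {k, l, m} = {(p19,k), (p19,l), (p19,m), (p20,k), (p20,l), (p20,m)}
These 7 distinct sets form the basis B.
Close under arbitrary unions to get τ_{X×Y}; counting gives |τ_{X×Y}| = 9.


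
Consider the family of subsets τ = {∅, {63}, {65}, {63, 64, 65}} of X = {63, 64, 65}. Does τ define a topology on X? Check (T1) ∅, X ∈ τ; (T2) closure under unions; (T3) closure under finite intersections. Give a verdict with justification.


τ is NOT a topology on X.

Axiom (T1): ∅ ∈ τ? Yes; X ∈ τ? Yes.
Axiom (T2/T3): check pairwise unions and intersections of members of τ.
Counterexample for (T2): {63} ∪ {65} = {63, 65} ∉ τ. Therefore τ is NOT a topology.


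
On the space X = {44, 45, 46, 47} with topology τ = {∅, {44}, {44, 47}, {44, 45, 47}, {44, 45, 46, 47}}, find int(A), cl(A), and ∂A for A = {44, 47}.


int(A) = {44, 47}, cl(A) = {44, 45, 46, 47}, ∂A = {45, 46}.

Closed sets in (X, τ) are complements of opens:
  closed(X, τ) = {∅, {46}, {45, 46}, {45, 46, 47}, {44, 45, 46, 47}}.
int(A) = ⋃ {U ∈ τ : U ⊆ A}. Opens contained in A: ∅, {44}, {44, 47}.
Taking the union of these: int(A) = {44, 47}.
cl(A) = ⋂ {C closed : A ⊆ C}. Closed sets containing A: {44, 45, 46, 47}.
Intersecting these: cl(A) = {44, 45, 46, 47}.
∂A = cl(A) ∖ int(A) = {44, 45, 46, 47} ∖ {44, 47} = {45, 46}.


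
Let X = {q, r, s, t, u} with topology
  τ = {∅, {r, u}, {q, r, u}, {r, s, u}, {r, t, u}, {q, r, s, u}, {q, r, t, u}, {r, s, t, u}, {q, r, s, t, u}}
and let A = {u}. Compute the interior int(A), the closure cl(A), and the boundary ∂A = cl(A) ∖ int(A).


int(A) = ∅, cl(A) = {q, r, s, t, u}, ∂A = {q, r, s, t, u}.

Closed sets in (X, τ) are complements of opens:
  closed(X, τ) = {∅, {q}, {s}, {t}, {q, s}, {q, t}, {s, t}, {q, s, t}, {q, r, s, t, u}}.
int(A) = ⋃ {U ∈ τ : U ⊆ A}. Opens contained in A: ∅.
Taking the union of these: int(A) = ∅.
cl(A) = ⋂ {C closed : A ⊆ C}. Closed sets containing A: {q, r, s, t, u}.
Intersecting these: cl(A) = {q, r, s, t, u}.
∂A = cl(A) ∖ int(A) = {q, r, s, t, u} ∖ ∅ = {q, r, s, t, u}.


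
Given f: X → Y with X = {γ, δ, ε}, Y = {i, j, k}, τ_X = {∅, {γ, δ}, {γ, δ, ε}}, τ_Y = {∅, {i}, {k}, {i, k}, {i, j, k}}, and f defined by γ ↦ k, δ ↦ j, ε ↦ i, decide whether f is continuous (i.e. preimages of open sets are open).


f is NOT continuous.

Compute f^{-1}(U) for each U ∈ τ_Y:
  U = ∅: f^{-1}(U) = ∅ ∈ τ_X ✓.
  U = {i}: f^{-1}(U) = {ε} ∉ τ_X ✗.
  U = {k}: f^{-1}(U) = {γ} ∉ τ_X ✗.
  U = {i, k}: f^{-1}(U) = {γ, ε} ∉ τ_X ✗.
  U = {i, j, k}: f^{-1}(U) = {γ, δ, ε} ∈ τ_X ✓.
Found U = {i} with f^{-1}(U) = {ε} not in τ_X. Therefore f is NOT continuous.


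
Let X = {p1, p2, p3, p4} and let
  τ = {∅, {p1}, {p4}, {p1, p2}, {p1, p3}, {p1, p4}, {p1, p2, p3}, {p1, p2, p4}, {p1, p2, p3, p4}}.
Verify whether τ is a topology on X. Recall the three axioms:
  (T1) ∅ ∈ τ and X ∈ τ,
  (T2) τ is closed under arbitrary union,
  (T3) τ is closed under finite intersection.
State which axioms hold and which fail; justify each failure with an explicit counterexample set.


τ is NOT a topology on X.

Axiom (T1): ∅ ∈ τ? Yes; X ∈ τ? Yes.
Axiom (T2/T3): check pairwise unions and intersections of members of τ.
Counterexample for (T2): {p4} ∪ {p1, p3} = {p1, p3, p4} ∉ τ. Therefore τ is NOT a topology.


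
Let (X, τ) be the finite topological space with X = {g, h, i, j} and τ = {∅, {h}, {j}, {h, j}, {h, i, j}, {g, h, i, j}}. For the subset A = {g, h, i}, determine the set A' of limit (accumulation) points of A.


A' = {g, i}

For each x ∈ X, list the open sets U ∈ τ with x ∈ U, then check whether U ∩ (A ∖ {x}) ≠ ∅ for every such U.
  x = g: opens ∋ x are {g, h, i, j}; each meets A ∖ {g}, so x IS a limit point.
  x = h: open {h} ∋ x has {h} ∩ (A ∖ {h}) = ∅, so x is NOT a limit point.
  x = i: opens ∋ x are {h, i, j}, {g, h, i, j}; each meets A ∖ {i}, so x IS a limit point.
  x = j: open {j} ∋ x has {j} ∩ (A ∖ {j}) = ∅, so x is NOT a limit point.
Collecting: A' = {g, i}.


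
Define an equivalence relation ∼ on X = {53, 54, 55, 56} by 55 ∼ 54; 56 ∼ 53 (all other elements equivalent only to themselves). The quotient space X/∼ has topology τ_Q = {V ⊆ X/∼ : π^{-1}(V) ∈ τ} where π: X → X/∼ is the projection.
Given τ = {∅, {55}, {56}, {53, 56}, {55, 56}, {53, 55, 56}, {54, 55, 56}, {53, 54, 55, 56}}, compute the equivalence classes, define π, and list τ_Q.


X/∼ = {[53=56], [54=55]}; |τ_Q| = 3.

Equivalence classes: [53=56], [54=55].
Quotient map π: X → X/∼ sends 53 ↦ [53=56], 54 ↦ [54=55], 55 ↦ [54=55], 56 ↦ [53=56].
For each subset V ⊆ X/∼, compute π^{-1}(V) ⊆ X and check whether π^{-1}(V) ∈ τ. V is open in τ_Q iff π^{-1}(V) ∈ τ.
  V = {}: π^{-1}(V) = ∅ ∈ τ ✓.
  V = {[53=56]}: π^{-1}(V) = {53, 56} ∈ τ ✓.
  V = {[54=55]}: π^{-1}(V) = {54, 55} ∉ τ ✗.
  V = {[53=56], [54=55]}: π^{-1}(V) = {53, 54, 55, 56} ∈ τ ✓.
Open sets in the quotient: τ_Q = {{}, {[53=56]}, {[53=56], [54=55]}} (3 elements).


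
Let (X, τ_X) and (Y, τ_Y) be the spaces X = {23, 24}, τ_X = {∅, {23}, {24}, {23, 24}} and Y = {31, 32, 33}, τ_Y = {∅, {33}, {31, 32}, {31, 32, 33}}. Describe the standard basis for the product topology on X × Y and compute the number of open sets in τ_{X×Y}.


Basis B = {∅ × ∅, {23} × {33}, {24} × {33}, {23} × {31, 32}, {23, 24} × {33}, {24} × {31, 32}, {23} × {31, 32, 33}, {24} × {31, 32, 33}, {23, 24} × {31, 32}, {23, 24} × {31, 32, 33}}; |τ_{X×Y}| = 16.

Enumerate products U × V with U ∈ τ_X, V ∈ τ_Y (deduplicated):
  ∅ × ∅ = {} (∅)
  {23} × {33} = {(23,33)}
  {24} × {33} = {(24,33)}
  {23} × {31, 32} = {(23,31), (23,32)}
  {23, 24} × {33} = {(23,33), (24,33)}
  {24} × {31, 32} = {(24,31), (24,32)}
  {23} × {31, 32, 33} = {(23,31), (23,32), (23,33)}
  {24} × {31, 32, 33} = {(24,31), (24,32), (24,33)}
  {23, 24} × {31, 32} = {(23,31), (23,32), (24,31), (24,32)}
  {23, 24} × {31, 32, 33} = {(23,31), (23,32), (23,33), (24,31), (24,32), (24,33)}
These 10 distinct sets form the basis B.
Close under arbitrary unions to get τ_{X×Y}; counting gives |τ_{X×Y}| = 16.


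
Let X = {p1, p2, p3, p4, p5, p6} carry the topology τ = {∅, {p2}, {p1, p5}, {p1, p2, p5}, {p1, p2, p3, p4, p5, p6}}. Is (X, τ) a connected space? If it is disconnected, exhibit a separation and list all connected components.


(X, τ) is connected.

Find clopen sets (U ∈ τ with X ∖ U ∈ τ):
  U = ∅, X ∖ U = {p1, p2, p3, p4, p5, p6} — both open, so U is clopen.
  U = {p1, p2, p3, p4, p5, p6}, X ∖ U = ∅ — both open, so U is clopen.
Only trivial clopens (∅ and X) exist, so (X, τ) is connected.
Compute connected components by grouping points that agree on all clopens:
  component: {p1, p2, p3, p4, p5, p6}


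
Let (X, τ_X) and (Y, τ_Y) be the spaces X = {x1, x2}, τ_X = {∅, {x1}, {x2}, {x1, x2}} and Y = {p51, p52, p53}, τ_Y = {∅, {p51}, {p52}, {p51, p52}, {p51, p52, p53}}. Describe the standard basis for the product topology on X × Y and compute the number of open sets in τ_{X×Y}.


Basis B = {∅ × ∅, {x1} × {p51}, {x1} × {p52}, {x2} × {p51}, {x2} × {p52}, {x1} × {p51, p52}, {x1, x2} × {p51}, {x1, x2} × {p52}, {x2} × {p51, p52}, {x1} × {p51, p52, p53}, {x2} × {p51, p52, p53}, {x1, x2} × {p51, p52}, {x1, x2} × {p51, p52, p53}}; |τ_{X×Y}| = 25.

Enumerate products U × V with U ∈ τ_X, V ∈ τ_Y (deduplicated):
  ∅ × ∅ = {} (∅)
  {x1} × {p51} = {(x1,p51)}
  {x1} × {p52} = {(x1,p52)}
  {x2} × {p51} = {(x2,p51)}
  {x2} × {p52} = {(x2,p52)}
  {x1} × {p51, p52} = {(x1,p51), (x1,p52)}
  {x1, x2} × {p51} = {(x1,p51), (x2,p51)}
  {x1, x2} × {p52} = {(x1,p52), (x2,p52)}
  {x2} × {p51, p52} = {(x2,p51), (x2,p52)}
  {x1} × {p51, p52, p53} = {(x1,p51), (x1,p52), (x1,p53)}
  {x2} × {p51, p52, p53} = {(x2,p51), (x2,p52), (x2,p53)}
  {x1, x2} × {p51, p52} = {(x1,p51), (x1,p52), (x2,p51), (x2,p52)}
  {x1, x2} × {p51, p52, p53} = {(x1,p51), (x1,p52), (x1,p53), (x2,p51), (x2,p52), (x2,p53)}
These 13 distinct sets form the basis B.
Close under arbitrary unions to get τ_{X×Y}; counting gives |τ_{X×Y}| = 25.


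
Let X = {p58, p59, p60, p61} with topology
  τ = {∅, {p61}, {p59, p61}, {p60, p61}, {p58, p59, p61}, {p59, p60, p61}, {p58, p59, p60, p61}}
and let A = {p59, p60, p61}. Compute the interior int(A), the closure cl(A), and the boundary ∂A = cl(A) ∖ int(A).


int(A) = {p59, p60, p61}, cl(A) = {p58, p59, p60, p61}, ∂A = {p58}.

Closed sets in (X, τ) are complements of opens:
  closed(X, τ) = {∅, {p58}, {p60}, {p58, p59}, {p58, p60}, {p58, p59, p60}, {p58, p59, p60, p61}}.
int(A) = ⋃ {U ∈ τ : U ⊆ A}. Opens contained in A: ∅, {p61}, {p59, p61}, {p60, p61}, {p59, p60, p61}.
Taking the union of these: int(A) = {p59, p60, p61}.
cl(A) = ⋂ {C closed : A ⊆ C}. Closed sets containing A: {p58, p59, p60, p61}.
Intersecting these: cl(A) = {p58, p59, p60, p61}.
∂A = cl(A) ∖ int(A) = {p58, p59, p60, p61} ∖ {p59, p60, p61} = {p58}.


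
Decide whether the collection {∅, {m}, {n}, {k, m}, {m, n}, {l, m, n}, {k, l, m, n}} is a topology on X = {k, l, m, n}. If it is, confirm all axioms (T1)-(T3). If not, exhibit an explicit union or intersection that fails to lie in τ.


τ is NOT a topology on X.

Axiom (T1): ∅ ∈ τ? Yes; X ∈ τ? Yes.
Axiom (T2/T3): check pairwise unions and intersections of members of τ.
Counterexample for (T2): {n} ∪ {k, m} = {k, m, n} ∉ τ. Therefore τ is NOT a topology.


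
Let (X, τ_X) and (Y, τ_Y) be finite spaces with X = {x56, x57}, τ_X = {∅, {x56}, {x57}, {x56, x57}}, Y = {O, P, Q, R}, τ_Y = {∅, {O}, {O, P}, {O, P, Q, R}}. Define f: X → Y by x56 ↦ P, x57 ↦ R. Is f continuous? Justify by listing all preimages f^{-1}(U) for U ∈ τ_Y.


f IS continuous.

Compute f^{-1}(U) for each U ∈ τ_Y:
  U = ∅: f^{-1}(U) = ∅ ∈ τ_X ✓.
  U = {O}: f^{-1}(U) = ∅ ∈ τ_X ✓.
  U = {O, P}: f^{-1}(U) = {x56} ∈ τ_X ✓.
  U = {O, P, Q, R}: f^{-1}(U) = {x56, x57} ∈ τ_X ✓.
Every preimage lies in τ_X, so f IS continuous.


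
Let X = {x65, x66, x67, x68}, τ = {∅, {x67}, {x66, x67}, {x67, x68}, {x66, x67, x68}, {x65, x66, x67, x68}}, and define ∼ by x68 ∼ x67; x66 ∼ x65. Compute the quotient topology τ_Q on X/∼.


X/∼ = {[x65=x66], [x67=x68]}; |τ_Q| = 3.

Equivalence classes: [x65=x66], [x67=x68].
Quotient map π: X → X/∼ sends x65 ↦ [x65=x66], x66 ↦ [x65=x66], x67 ↦ [x67=x68], x68 ↦ [x67=x68].
For each subset V ⊆ X/∼, compute π^{-1}(V) ⊆ X and check whether π^{-1}(V) ∈ τ. V is open in τ_Q iff π^{-1}(V) ∈ τ.
  V = {}: π^{-1}(V) = ∅ ∈ τ ✓.
  V = {[x65=x66]}: π^{-1}(V) = {x65, x66} ∉ τ ✗.
  V = {[x67=x68]}: π^{-1}(V) = {x67, x68} ∈ τ ✓.
  V = {[x65=x66], [x67=x68]}: π^{-1}(V) = {x65, x66, x67, x68} ∈ τ ✓.
Open sets in the quotient: τ_Q = {{}, {[x67=x68]}, {[x65=x66], [x67=x68]}} (3 elements).


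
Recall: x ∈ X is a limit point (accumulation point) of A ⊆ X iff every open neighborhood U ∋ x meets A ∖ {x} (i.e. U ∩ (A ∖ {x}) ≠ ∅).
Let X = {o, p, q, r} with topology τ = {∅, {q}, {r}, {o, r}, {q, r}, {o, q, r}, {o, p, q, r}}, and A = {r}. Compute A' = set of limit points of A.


A' = {o, p}

For each x ∈ X, list the open sets U ∈ τ with x ∈ U, then check whether U ∩ (A ∖ {x}) ≠ ∅ for every such U.
  x = o: opens ∋ x are {o, r}, {o, q, r}, {o, p, q, r}; each meets A ∖ {o}, so x IS a limit point.
  x = p: opens ∋ x are {o, p, q, r}; each meets A ∖ {p}, so x IS a limit point.
  x = q: open {q} ∋ x has {q} ∩ (A ∖ {q}) = ∅, so x is NOT a limit point.
  x = r: open {r} ∋ x has {r} ∩ (A ∖ {r}) = ∅, so x is NOT a limit point.
Collecting: A' = {o, p}.


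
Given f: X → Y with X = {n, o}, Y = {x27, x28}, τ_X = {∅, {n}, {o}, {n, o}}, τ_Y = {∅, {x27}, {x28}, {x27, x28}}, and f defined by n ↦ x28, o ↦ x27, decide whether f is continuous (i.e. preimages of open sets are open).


f IS continuous.

Compute f^{-1}(U) for each U ∈ τ_Y:
  U = ∅: f^{-1}(U) = ∅ ∈ τ_X ✓.
  U = {x27}: f^{-1}(U) = {o} ∈ τ_X ✓.
  U = {x28}: f^{-1}(U) = {n} ∈ τ_X ✓.
  U = {x27, x28}: f^{-1}(U) = {n, o} ∈ τ_X ✓.
Every preimage lies in τ_X, so f IS continuous.


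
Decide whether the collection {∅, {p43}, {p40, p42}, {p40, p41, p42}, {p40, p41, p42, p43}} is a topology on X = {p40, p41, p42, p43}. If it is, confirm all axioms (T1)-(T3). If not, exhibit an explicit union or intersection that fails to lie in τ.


τ is NOT a topology on X.

Axiom (T1): ∅ ∈ τ? Yes; X ∈ τ? Yes.
Axiom (T2/T3): check pairwise unions and intersections of members of τ.
Counterexample for (T2): {p43} ∪ {p40, p42} = {p40, p42, p43} ∉ τ. Therefore τ is NOT a topology.


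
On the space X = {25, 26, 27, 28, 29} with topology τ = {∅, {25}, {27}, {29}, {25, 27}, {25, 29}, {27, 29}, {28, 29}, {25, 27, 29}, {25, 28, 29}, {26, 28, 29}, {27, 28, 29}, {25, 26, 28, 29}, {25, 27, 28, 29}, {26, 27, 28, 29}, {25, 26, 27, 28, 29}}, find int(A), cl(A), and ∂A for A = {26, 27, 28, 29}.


int(A) = {26, 27, 28, 29}, cl(A) = {26, 27, 28, 29}, ∂A = ∅.

Closed sets in (X, τ) are complements of opens:
  closed(X, τ) = {∅, {25}, {26}, {27}, {25, 26}, {25, 27}, {26, 27}, {26, 28}, {25, 26, 27}, {25, 26, 28}, {26, 27, 28}, {26, 28, 29}, {25, 26, 27, 28}, {25, 26, 28, 29}, {26, 27, 28, 29}, {25, 26, 27, 28, 29}}.
int(A) = ⋃ {U ∈ τ : U ⊆ A}. Opens contained in A: ∅, {27}, {29}, {27, 29}, {28, 29}, {26, 28, 29}, {27, 28, 29}, {26, 27, 28, 29}.
Taking the union of these: int(A) = {26, 27, 28, 29}.
cl(A) = ⋂ {C closed : A ⊆ C}. Closed sets containing A: {26, 27, 28, 29}, {25, 26, 27, 28, 29}.
Intersecting these: cl(A) = {26, 27, 28, 29}.
∂A = cl(A) ∖ int(A) = {26, 27, 28, 29} ∖ {26, 27, 28, 29} = ∅.


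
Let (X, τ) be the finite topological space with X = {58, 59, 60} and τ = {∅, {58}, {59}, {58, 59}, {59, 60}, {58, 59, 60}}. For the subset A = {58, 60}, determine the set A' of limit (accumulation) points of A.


A' = ∅

For each x ∈ X, list the open sets U ∈ τ with x ∈ U, then check whether U ∩ (A ∖ {x}) ≠ ∅ for every such U.
  x = 58: open {58} ∋ x has {58} ∩ (A ∖ {58}) = ∅, so x is NOT a limit point.
  x = 59: open {59} ∋ x has {59} ∩ (A ∖ {59}) = ∅, so x is NOT a limit point.
  x = 60: open {59, 60} ∋ x has {59, 60} ∩ (A ∖ {60}) = ∅, so x is NOT a limit point.
Collecting: A' = ∅.


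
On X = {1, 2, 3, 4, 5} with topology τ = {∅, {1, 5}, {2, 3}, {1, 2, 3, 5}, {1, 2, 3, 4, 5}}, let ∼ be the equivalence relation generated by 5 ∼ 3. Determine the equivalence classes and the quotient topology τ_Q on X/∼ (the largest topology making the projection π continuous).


X/∼ = {[1], [2], [3=5], [4]}; |τ_Q| = 3.

Equivalence classes: [1], [2], [3=5], [4].
Quotient map π: X → X/∼ sends 1 ↦ [1], 2 ↦ [2], 3 ↦ [3=5], 4 ↦ [4], 5 ↦ [3=5].
For each subset V ⊆ X/∼, compute π^{-1}(V) ⊆ X and check whether π^{-1}(V) ∈ τ. V is open in τ_Q iff π^{-1}(V) ∈ τ.
  V = {}: π^{-1}(V) = ∅ ∈ τ ✓.
  V = {[1]}: π^{-1}(V) = {1} ∉ τ ✗.
  V = {[2]}: π^{-1}(V) = {2} ∉ τ ✗.
  V = {[1], [2]}: π^{-1}(V) = {1, 2} ∉ τ ✗.
  V = {[3=5]}: π^{-1}(V) = {3, 5} ∉ τ ✗.
  V = {[1], [3=5]}: π^{-1}(V) = {1, 3, 5} ∉ τ ✗.
  V = {[2], [3=5]}: π^{-1}(V) = {2, 3, 5} ∉ τ ✗.
  V = {[1], [2], [3=5]}: π^{-1}(V) = {1, 2, 3, 5} ∈ τ ✓.
  V = {[4]}: π^{-1}(V) = {4} ∉ τ ✗.
  V = {[1], [4]}: π^{-1}(V) = {1, 4} ∉ τ ✗.
  V = {[2], [4]}: π^{-1}(V) = {2, 4} ∉ τ ✗.
  V = {[1], [2], [4]}: π^{-1}(V) = {1, 2, 4} ∉ τ ✗.
  V = {[3=5], [4]}: π^{-1}(V) = {3, 4, 5} ∉ τ ✗.
  V = {[1], [3=5], [4]}: π^{-1}(V) = {1, 3, 4, 5} ∉ τ ✗.
  V = {[2], [3=5], [4]}: π^{-1}(V) = {2, 3, 4, 5} ∉ τ ✗.
  V = {[1], [2], [3=5], [4]}: π^{-1}(V) = {1, 2, 3, 4, 5} ∈ τ ✓.
Open sets in the quotient: τ_Q = {{}, {[1], [2], [3=5]}, {[1], [2], [3=5], [4]}} (3 elements).


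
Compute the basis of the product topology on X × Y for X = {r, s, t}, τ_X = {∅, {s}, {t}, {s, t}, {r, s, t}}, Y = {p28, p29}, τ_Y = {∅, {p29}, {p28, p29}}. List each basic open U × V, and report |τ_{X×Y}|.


Basis B = {∅ × ∅, {s} × {p29}, {t} × {p29}, {s} × {p28, p29}, {s, t} × {p29}, {t} × {p28, p29}, {r, s, t} × {p29}, {s, t} × {p28, p29}, {r, s, t} × {p28, p29}}; |τ_{X×Y}| = 14.

Enumerate products U × V with U ∈ τ_X, V ∈ τ_Y (deduplicated):
  ∅ × ∅ = {} (∅)
  {s} × {p29} = {(s,p29)}
  {t} × {p29} = {(t,p29)}
  {s} × {p28, p29} = {(s,p28), (s,p29)}
  {s, t} × {p29} = {(s,p29), (t,p29)}
  {t} × {p28, p29} = {(t,p28), (t,p29)}
  {r, s, t} × {p29} = {(r,p29), (s,p29), (t,p29)}
  {s, t} × {p28, p29} = {(s,p28), (s,p29), (t,p28), (t,p29)}
  {r, s, t} × {p28, p29} = {(r,p28), (r,p29), (s,p28), (s,p29), (t,p28), (t,p29)}
These 9 distinct sets form the basis B.
Close under arbitrary unions to get τ_{X×Y}; counting gives |τ_{X×Y}| = 14.


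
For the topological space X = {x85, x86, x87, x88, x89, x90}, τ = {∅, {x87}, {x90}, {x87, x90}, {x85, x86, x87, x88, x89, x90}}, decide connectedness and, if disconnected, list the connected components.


(X, τ) is connected.

Find clopen sets (U ∈ τ with X ∖ U ∈ τ):
  U = ∅, X ∖ U = {x85, x86, x87, x88, x89, x90} — both open, so U is clopen.
  U = {x85, x86, x87, x88, x89, x90}, X ∖ U = ∅ — both open, so U is clopen.
Only trivial clopens (∅ and X) exist, so (X, τ) is connected.
Compute connected components by grouping points that agree on all clopens:
  component: {x85, x86, x87, x88, x89, x90}


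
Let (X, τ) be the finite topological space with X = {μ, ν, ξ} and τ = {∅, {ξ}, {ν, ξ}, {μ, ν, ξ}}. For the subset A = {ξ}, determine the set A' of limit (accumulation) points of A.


A' = {μ, ν}

For each x ∈ X, list the open sets U ∈ τ with x ∈ U, then check whether U ∩ (A ∖ {x}) ≠ ∅ for every such U.
  x = μ: opens ∋ x are {μ, ν, ξ}; each meets A ∖ {μ}, so x IS a limit point.
  x = ν: opens ∋ x are {ν, ξ}, {μ, ν, ξ}; each meets A ∖ {ν}, so x IS a limit point.
  x = ξ: open {ξ} ∋ x has {ξ} ∩ (A ∖ {ξ}) = ∅, so x is NOT a limit point.
Collecting: A' = {μ, ν}.


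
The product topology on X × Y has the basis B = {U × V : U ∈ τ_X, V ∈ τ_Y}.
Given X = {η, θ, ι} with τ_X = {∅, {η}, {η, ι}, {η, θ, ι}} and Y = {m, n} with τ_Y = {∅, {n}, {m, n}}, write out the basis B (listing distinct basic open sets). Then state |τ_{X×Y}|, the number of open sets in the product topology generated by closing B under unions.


Basis B = {∅ × ∅, {η} × {n}, {η} × {m, n}, {η, ι} × {n}, {η, θ, ι} × {n}, {η, ι} × {m, n}, {η, θ, ι} × {m, n}}; |τ_{X×Y}| = 10.

Enumerate products U × V with U ∈ τ_X, V ∈ τ_Y (deduplicated):
  ∅ × ∅ = {} (∅)
  {η} × {n} = {(η,n)}
  {η} × {m, n} = {(η,m), (η,n)}
  {η, ι} × {n} = {(η,n), (ι,n)}
  {η, θ, ι} × {n} = {(η,n), (θ,n), (ι,n)}
  {η, ι} × {m, n} = {(η,m), (η,n), (ι,m), (ι,n)}
  {η, θ, ι} × {m, n} = {(η,m), (η,n), (θ,m), (θ,n), (ι,m), (ι,n)}
These 7 distinct sets form the basis B.
Close under arbitrary unions to get τ_{X×Y}; counting gives |τ_{X×Y}| = 10.


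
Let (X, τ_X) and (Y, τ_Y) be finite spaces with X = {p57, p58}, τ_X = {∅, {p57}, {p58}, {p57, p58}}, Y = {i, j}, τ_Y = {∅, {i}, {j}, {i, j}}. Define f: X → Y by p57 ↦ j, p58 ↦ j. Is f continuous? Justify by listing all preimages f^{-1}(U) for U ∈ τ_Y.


f IS continuous.

Compute f^{-1}(U) for each U ∈ τ_Y:
  U = ∅: f^{-1}(U) = ∅ ∈ τ_X ✓.
  U = {i}: f^{-1}(U) = ∅ ∈ τ_X ✓.
  U = {j}: f^{-1}(U) = {p57, p58} ∈ τ_X ✓.
  U = {i, j}: f^{-1}(U) = {p57, p58} ∈ τ_X ✓.
Every preimage lies in τ_X, so f IS continuous.


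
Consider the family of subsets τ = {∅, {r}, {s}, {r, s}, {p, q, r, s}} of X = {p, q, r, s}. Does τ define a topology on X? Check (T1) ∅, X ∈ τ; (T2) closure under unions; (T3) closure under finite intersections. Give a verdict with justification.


τ IS a topology on X.

Axiom (T1): ∅ ∈ τ? Yes; X ∈ τ? Yes.
Axiom (T2/T3): check pairwise unions and intersections of members of τ.
All pairwise intersections and unions checked — each lies in τ. Therefore τ satisfies (T1), (T2), (T3): it IS a topology on X.


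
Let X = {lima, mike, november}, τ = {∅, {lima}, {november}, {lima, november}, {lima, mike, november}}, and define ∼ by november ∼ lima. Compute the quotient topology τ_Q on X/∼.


X/∼ = {[lima=november], [mike]}; |τ_Q| = 3.

Equivalence classes: [lima=november], [mike].
Quotient map π: X → X/∼ sends lima ↦ [lima=november], mike ↦ [mike], november ↦ [lima=november].
For each subset V ⊆ X/∼, compute π^{-1}(V) ⊆ X and check whether π^{-1}(V) ∈ τ. V is open in τ_Q iff π^{-1}(V) ∈ τ.
  V = {}: π^{-1}(V) = ∅ ∈ τ ✓.
  V = {[lima=november]}: π^{-1}(V) = {lima, november} ∈ τ ✓.
  V = {[mike]}: π^{-1}(V) = {mike} ∉ τ ✗.
  V = {[lima=november], [mike]}: π^{-1}(V) = {lima, mike, november} ∈ τ ✓.
Open sets in the quotient: τ_Q = {{}, {[lima=november]}, {[lima=november], [mike]}} (3 elements).


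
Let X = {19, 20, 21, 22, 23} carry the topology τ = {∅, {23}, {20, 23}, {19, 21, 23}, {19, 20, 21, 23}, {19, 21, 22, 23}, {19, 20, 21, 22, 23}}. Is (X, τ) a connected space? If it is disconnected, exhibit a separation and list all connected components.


(X, τ) is connected.

Find clopen sets (U ∈ τ with X ∖ U ∈ τ):
  U = ∅, X ∖ U = {19, 20, 21, 22, 23} — both open, so U is clopen.
  U = {19, 20, 21, 22, 23}, X ∖ U = ∅ — both open, so U is clopen.
Only trivial clopens (∅ and X) exist, so (X, τ) is connected.
Compute connected components by grouping points that agree on all clopens:
  component: {19, 20, 21, 22, 23}


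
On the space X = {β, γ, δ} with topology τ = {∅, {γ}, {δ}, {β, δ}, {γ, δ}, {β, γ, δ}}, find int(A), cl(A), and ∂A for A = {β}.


int(A) = ∅, cl(A) = {β}, ∂A = {β}.

Closed sets in (X, τ) are complements of opens:
  closed(X, τ) = {∅, {β}, {γ}, {β, γ}, {β, δ}, {β, γ, δ}}.
int(A) = ⋃ {U ∈ τ : U ⊆ A}. Opens contained in A: ∅.
Taking the union of these: int(A) = ∅.
cl(A) = ⋂ {C closed : A ⊆ C}. Closed sets containing A: {β}, {β, γ}, {β, δ}, {β, γ, δ}.
Intersecting these: cl(A) = {β}.
∂A = cl(A) ∖ int(A) = {β} ∖ ∅ = {β}.


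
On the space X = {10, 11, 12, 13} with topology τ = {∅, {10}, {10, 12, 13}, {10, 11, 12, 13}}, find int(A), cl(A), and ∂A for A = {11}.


int(A) = ∅, cl(A) = {11}, ∂A = {11}.

Closed sets in (X, τ) are complements of opens:
  closed(X, τ) = {∅, {11}, {11, 12, 13}, {10, 11, 12, 13}}.
int(A) = ⋃ {U ∈ τ : U ⊆ A}. Opens contained in A: ∅.
Taking the union of these: int(A) = ∅.
cl(A) = ⋂ {C closed : A ⊆ C}. Closed sets containing A: {11}, {11, 12, 13}, {10, 11, 12, 13}.
Intersecting these: cl(A) = {11}.
∂A = cl(A) ∖ int(A) = {11} ∖ ∅ = {11}.


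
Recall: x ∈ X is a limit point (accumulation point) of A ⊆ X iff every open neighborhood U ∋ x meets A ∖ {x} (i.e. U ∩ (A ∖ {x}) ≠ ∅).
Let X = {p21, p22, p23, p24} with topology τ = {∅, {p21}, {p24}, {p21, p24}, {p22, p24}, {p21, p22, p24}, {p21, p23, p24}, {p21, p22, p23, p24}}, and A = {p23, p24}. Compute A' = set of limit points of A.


A' = {p22, p23}

For each x ∈ X, list the open sets U ∈ τ with x ∈ U, then check whether U ∩ (A ∖ {x}) ≠ ∅ for every such U.
  x = p21: open {p21} ∋ x has {p21} ∩ (A ∖ {p21}) = ∅, so x is NOT a limit point.
  x = p22: opens ∋ x are {p22, p24}, {p21, p22, p24}, {p21, p22, p23, p24}; each meets A ∖ {p22}, so x IS a limit point.
  x = p23: opens ∋ x are {p21, p23, p24}, {p21, p22, p23, p24}; each meets A ∖ {p23}, so x IS a limit point.
  x = p24: open {p24} ∋ x has {p24} ∩ (A ∖ {p24}) = ∅, so x is NOT a limit point.
Collecting: A' = {p22, p23}.


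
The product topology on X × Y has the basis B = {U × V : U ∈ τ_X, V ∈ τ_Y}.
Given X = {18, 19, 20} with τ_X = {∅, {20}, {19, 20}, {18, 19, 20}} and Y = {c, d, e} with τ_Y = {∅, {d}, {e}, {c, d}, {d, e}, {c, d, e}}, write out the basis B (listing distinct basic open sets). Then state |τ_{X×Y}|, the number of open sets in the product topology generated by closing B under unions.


Basis B = {∅ × ∅, {20} × {d}, {20} × {e}, {19, 20} × {d}, {19, 20} × {e}, {20} × {c, d}, {20} × {d, e}, {18, 19, 20} × {d}, {18, 19, 20} × {e}, {20} × {c, d, e}, {19, 20} × {c, d}, {19, 20} × {d, e}, {18, 19, 20} × {c, d}, {18, 19, 20} × {d, e}, {19, 20} × {c, d, e}, {18, 19, 20} × {c, d, e}}; |τ_{X×Y}| = 40.

Enumerate products U × V with U ∈ τ_X, V ∈ τ_Y (deduplicated):
  ∅ × ∅ = {} (∅)
  {20} × {d} = {(20,d)}
  {20} × {e} = {(20,e)}
  {19, 20} × {d} = {(19,d), (20,d)}
  {19, 20} × {e} = {(19,e), (20,e)}
  {20} × {c, d} = {(20,c), (20,d)}
  {20} × {d, e} = {(20,d), (20,e)}
  {18, 19, 20} × {d} = {(18,d), (19,d), (20,d)}
  {18, 19, 20} × {e} = {(18,e), (19,e), (20,e)}
  {20} × {c, d, e} = {(20,c), (20,d), (20,e)}
  {19, 20} × {c, d} = {(19,c), (19,d), (20,c), (20,d)}
  {19, 20} × {d, e} = {(19,d), (19,e), (20,d), (20,e)}
  {18, 19, 20} × {c, d} = {(18,c), (18,d), (19,c), (19,d), (20,c), (20,d)}
  {18, 19, 20} × {d, e} = {(18,d), (18,e), (19,d), (19,e), (20,d), (20,e)}
  {19, 20} × {c, d, e} = {(19,c), (19,d), (19,e), (20,c), (20,d), (20,e)}
  {18, 19, 20} × {c, d, e} = {(18,c), (18,d), (18,e), (19,c), (19,d), (19,e), (20,c), (20,d), (20,e)}
These 16 distinct sets form the basis B.
Close under arbitrary unions to get τ_{X×Y}; counting gives |τ_{X×Y}| = 40.


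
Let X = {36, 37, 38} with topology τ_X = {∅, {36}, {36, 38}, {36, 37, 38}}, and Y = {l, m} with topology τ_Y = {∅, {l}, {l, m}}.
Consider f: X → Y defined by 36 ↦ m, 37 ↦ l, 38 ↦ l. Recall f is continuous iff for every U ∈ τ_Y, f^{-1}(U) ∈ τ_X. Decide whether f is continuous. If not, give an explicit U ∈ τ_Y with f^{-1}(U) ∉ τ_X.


f is NOT continuous.

Compute f^{-1}(U) for each U ∈ τ_Y:
  U = ∅: f^{-1}(U) = ∅ ∈ τ_X ✓.
  U = {l}: f^{-1}(U) = {37, 38} ∉ τ_X ✗.
  U = {l, m}: f^{-1}(U) = {36, 37, 38} ∈ τ_X ✓.
Found U = {l} with f^{-1}(U) = {37, 38} not in τ_X. Therefore f is NOT continuous.


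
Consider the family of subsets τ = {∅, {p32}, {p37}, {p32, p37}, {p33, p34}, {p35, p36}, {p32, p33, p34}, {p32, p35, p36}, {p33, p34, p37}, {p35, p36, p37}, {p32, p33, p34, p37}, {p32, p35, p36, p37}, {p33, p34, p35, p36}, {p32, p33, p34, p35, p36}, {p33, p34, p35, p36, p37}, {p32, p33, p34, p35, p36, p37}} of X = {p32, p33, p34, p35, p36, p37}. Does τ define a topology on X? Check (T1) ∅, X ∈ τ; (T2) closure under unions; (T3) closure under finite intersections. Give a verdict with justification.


τ IS a topology on X.

Axiom (T1): ∅ ∈ τ? Yes; X ∈ τ? Yes.
Axiom (T2/T3): check pairwise unions and intersections of members of τ.
All pairwise intersections and unions checked — each lies in τ. Therefore τ satisfies (T1), (T2), (T3): it IS a topology on X.


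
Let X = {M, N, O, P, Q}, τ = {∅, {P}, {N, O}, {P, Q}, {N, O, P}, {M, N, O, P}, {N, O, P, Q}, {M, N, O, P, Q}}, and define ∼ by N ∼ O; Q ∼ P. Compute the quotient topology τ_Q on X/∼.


X/∼ = {[M], [N=O], [P=Q]}; |τ_Q| = 5.

Equivalence classes: [M], [N=O], [P=Q].
Quotient map π: X → X/∼ sends M ↦ [M], N ↦ [N=O], O ↦ [N=O], P ↦ [P=Q], Q ↦ [P=Q].
For each subset V ⊆ X/∼, compute π^{-1}(V) ⊆ X and check whether π^{-1}(V) ∈ τ. V is open in τ_Q iff π^{-1}(V) ∈ τ.
  V = {}: π^{-1}(V) = ∅ ∈ τ ✓.
  V = {[M]}: π^{-1}(V) = {M} ∉ τ ✗.
  V = {[N=O]}: π^{-1}(V) = {N, O} ∈ τ ✓.
  V = {[M], [N=O]}: π^{-1}(V) = {M, N, O} ∉ τ ✗.
  V = {[P=Q]}: π^{-1}(V) = {P, Q} ∈ τ ✓.
  V = {[M], [P=Q]}: π^{-1}(V) = {M, P, Q} ∉ τ ✗.
  V = {[N=O], [P=Q]}: π^{-1}(V) = {N, O, P, Q} ∈ τ ✓.
  V = {[M], [N=O], [P=Q]}: π^{-1}(V) = {M, N, O, P, Q} ∈ τ ✓.
Open sets in the quotient: τ_Q = {{}, {[N=O]}, {[P=Q]}, {[N=O], [P=Q]}, {[M], [N=O], [P=Q]}} (5 elements).


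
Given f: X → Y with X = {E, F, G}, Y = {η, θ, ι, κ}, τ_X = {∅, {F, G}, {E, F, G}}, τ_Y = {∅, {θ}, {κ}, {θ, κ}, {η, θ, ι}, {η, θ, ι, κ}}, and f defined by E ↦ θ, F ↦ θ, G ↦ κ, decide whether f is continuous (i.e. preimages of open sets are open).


f is NOT continuous.

Compute f^{-1}(U) for each U ∈ τ_Y:
  U = ∅: f^{-1}(U) = ∅ ∈ τ_X ✓.
  U = {θ}: f^{-1}(U) = {E, F} ∉ τ_X ✗.
  U = {κ}: f^{-1}(U) = {G} ∉ τ_X ✗.
  U = {θ, κ}: f^{-1}(U) = {E, F, G} ∈ τ_X ✓.
  U = {η, θ, ι}: f^{-1}(U) = {E, F} ∉ τ_X ✗.
  U = {η, θ, ι, κ}: f^{-1}(U) = {E, F, G} ∈ τ_X ✓.
Found U = {θ} with f^{-1}(U) = {E, F} not in τ_X. Therefore f is NOT continuous.


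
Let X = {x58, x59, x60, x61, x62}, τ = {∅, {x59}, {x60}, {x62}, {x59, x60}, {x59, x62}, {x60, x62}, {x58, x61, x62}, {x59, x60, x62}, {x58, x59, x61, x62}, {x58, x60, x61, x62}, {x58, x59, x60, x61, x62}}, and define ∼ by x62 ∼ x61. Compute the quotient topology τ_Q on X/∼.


X/∼ = {[x58], [x59], [x60], [x61=x62]}; |τ_Q| = 8.

Equivalence classes: [x58], [x59], [x60], [x61=x62].
Quotient map π: X → X/∼ sends x58 ↦ [x58], x59 ↦ [x59], x60 ↦ [x60], x61 ↦ [x61=x62], x62 ↦ [x61=x62].
For each subset V ⊆ X/∼, compute π^{-1}(V) ⊆ X and check whether π^{-1}(V) ∈ τ. V is open in τ_Q iff π^{-1}(V) ∈ τ.
  V = {}: π^{-1}(V) = ∅ ∈ τ ✓.
  V = {[x58]}: π^{-1}(V) = {x58} ∉ τ ✗.
  V = {[x59]}: π^{-1}(V) = {x59} ∈ τ ✓.
  V = {[x58], [x59]}: π^{-1}(V) = {x58, x59} ∉ τ ✗.
  V = {[x60]}: π^{-1}(V) = {x60} ∈ τ ✓.
  V = {[x58], [x60]}: π^{-1}(V) = {x58, x60} ∉ τ ✗.
  V = {[x59], [x60]}: π^{-1}(V) = {x59, x60} ∈ τ ✓.
  V = {[x58], [x59], [x60]}: π^{-1}(V) = {x58, x59, x60} ∉ τ ✗.
  V = {[x61=x62]}: π^{-1}(V) = {x61, x62} ∉ τ ✗.
  V = {[x58], [x61=x62]}: π^{-1}(V) = {x58, x61, x62} ∈ τ ✓.
  V = {[x59], [x61=x62]}: π^{-1}(V) = {x59, x61, x62} ∉ τ ✗.
  V = {[x58], [x59], [x61=x62]}: π^{-1}(V) = {x58, x59, x61, x62} ∈ τ ✓.
  V = {[x60], [x61=x62]}: π^{-1}(V) = {x60, x61, x62} ∉ τ ✗.
  V = {[x58], [x60], [x61=x62]}: π^{-1}(V) = {x58, x60, x61, x62} ∈ τ ✓.
  V = {[x59], [x60], [x61=x62]}: π^{-1}(V) = {x59, x60, x61, x62} ∉ τ ✗.
  V = {[x58], [x59], [x60], [x61=x62]}: π^{-1}(V) = {x58, x59, x60, x61, x62} ∈ τ ✓.
Open sets in the quotient: τ_Q = {{}, {[x59]}, {[x60]}, {[x59], [x60]}, {[x58], [x61=x62]}, {[x58], [x59], [x61=x62]}, {[x58], [x60], [x61=x62]}, {[x58], [x59], [x60], [x61=x62]}} (8 elements).


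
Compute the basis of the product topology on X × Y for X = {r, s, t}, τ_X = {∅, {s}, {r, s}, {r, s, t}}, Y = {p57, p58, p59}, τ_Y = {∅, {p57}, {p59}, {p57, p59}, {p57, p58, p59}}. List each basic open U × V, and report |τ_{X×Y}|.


Basis B = {∅ × ∅, {s} × {p57}, {s} × {p59}, {r, s} × {p57}, {r, s} × {p59}, {s} × {p57, p59}, {r, s, t} × {p57}, {r, s, t} × {p59}, {s} × {p57, p58, p59}, {r, s} × {p57, p59}, {r, s} × {p57, p58, p59}, {r, s, t} × {p57, p59}, {r, s, t} × {p57, p58, p59}}; |τ_{X×Y}| = 30.

Enumerate products U × V with U ∈ τ_X, V ∈ τ_Y (deduplicated):
  ∅ × ∅ = {} (∅)
  {s} × {p57} = {(s,p57)}
  {s} × {p59} = {(s,p59)}
  {r, s} × {p57} = {(r,p57), (s,p57)}
  {r, s} × {p59} = {(r,p59), (s,p59)}
  {s} × {p57, p59} = {(s,p57), (s,p59)}
  {r, s, t} × {p57} = {(r,p57), (s,p57), (t,p57)}
  {r, s, t} × {p59} = {(r,p59), (s,p59), (t,p59)}
  {s} × {p57, p58, p59} = {(s,p57), (s,p58), (s,p59)}
  {r, s} × {p57, p59} = {(r,p57), (r,p59), (s,p57), (s,p59)}
  {r, s} × {p57, p58, p59} = {(r,p57), (r,p58), (r,p59), (s,p57), (s,p58), (s,p59)}
  {r, s, t} × {p57, p59} = {(r,p57), (r,p59), (s,p57), (s,p59), (t,p57), (t,p59)}
  {r, s, t} × {p57, p58, p59} = {(r,p57), (r,p58), (r,p59), (s,p57), (s,p58), (s,p59), (t,p57), (t,p58), (t,p59)}
These 13 distinct sets form the basis B.
Close under arbitrary unions to get τ_{X×Y}; counting gives |τ_{X×Y}| = 30.


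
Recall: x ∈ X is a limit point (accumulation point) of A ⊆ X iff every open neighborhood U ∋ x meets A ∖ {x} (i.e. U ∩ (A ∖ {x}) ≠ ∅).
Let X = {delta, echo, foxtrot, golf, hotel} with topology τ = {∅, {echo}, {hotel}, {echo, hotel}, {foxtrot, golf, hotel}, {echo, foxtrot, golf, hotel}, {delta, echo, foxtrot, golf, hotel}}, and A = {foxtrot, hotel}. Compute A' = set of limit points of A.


A' = {delta, foxtrot, golf}

For each x ∈ X, list the open sets U ∈ τ with x ∈ U, then check whether U ∩ (A ∖ {x}) ≠ ∅ for every such U.
  x = delta: opens ∋ x are {delta, echo, foxtrot, golf, hotel}; each meets A ∖ {delta}, so x IS a limit point.
  x = echo: open {echo} ∋ x has {echo} ∩ (A ∖ {echo}) = ∅, so x is NOT a limit point.
  x = foxtrot: opens ∋ x are {foxtrot, golf, hotel}, {echo, foxtrot, golf, hotel}, {delta, echo, foxtrot, golf, hotel}; each meets A ∖ {foxtrot}, so x IS a limit point.
  x = golf: opens ∋ x are {foxtrot, golf, hotel}, {echo, foxtrot, golf, hotel}, {delta, echo, foxtrot, golf, hotel}; each meets A ∖ {golf}, so x IS a limit point.
  x = hotel: open {hotel} ∋ x has {hotel} ∩ (A ∖ {hotel}) = ∅, so x is NOT a limit point.
Collecting: A' = {delta, foxtrot, golf}.
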